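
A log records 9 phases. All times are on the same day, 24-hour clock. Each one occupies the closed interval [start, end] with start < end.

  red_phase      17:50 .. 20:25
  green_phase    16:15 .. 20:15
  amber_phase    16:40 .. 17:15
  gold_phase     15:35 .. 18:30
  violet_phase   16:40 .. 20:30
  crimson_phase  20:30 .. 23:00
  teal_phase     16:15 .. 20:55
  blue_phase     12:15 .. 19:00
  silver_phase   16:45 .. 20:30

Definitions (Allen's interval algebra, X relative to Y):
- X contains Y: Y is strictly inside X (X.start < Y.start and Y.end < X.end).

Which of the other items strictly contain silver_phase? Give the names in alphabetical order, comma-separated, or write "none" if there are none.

Target silver_phase = [16:45, 20:30].
amber_phase [16:40, 17:15] → overlaps → no.
blue_phase [12:15, 19:00] → overlaps → no.
crimson_phase [20:30, 23:00] → met-by → no.
gold_phase [15:35, 18:30] → overlaps → no.
green_phase [16:15, 20:15] → overlaps → no.
red_phase [17:50, 20:25] → during → no.
teal_phase [16:15, 20:55] → contains → yes.
violet_phase [16:40, 20:30] → finished-by → no.
Result: teal_phase.

teal_phase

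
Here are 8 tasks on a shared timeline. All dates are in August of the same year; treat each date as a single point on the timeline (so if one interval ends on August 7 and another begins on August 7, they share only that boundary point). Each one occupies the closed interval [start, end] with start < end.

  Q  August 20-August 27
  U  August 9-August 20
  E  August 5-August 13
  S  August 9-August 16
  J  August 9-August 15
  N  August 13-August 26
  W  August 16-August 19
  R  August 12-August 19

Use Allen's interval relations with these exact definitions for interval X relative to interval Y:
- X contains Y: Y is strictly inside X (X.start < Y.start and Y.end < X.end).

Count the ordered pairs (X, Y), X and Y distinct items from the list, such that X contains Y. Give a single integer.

3

Checking all 56 ordered pairs for relation 'contains'; matching pairs in alphabetical order:
(N, W): N contains W ✓
(U, R): U contains R ✓
(U, W): U contains W ✓
Count: 3.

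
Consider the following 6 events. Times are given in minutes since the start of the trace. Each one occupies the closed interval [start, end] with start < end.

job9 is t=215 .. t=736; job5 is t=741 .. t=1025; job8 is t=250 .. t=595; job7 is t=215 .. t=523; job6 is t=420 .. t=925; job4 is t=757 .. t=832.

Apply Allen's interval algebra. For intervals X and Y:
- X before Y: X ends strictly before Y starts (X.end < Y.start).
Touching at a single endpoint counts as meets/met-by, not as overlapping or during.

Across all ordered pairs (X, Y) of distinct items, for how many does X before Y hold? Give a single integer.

6

Checking all 30 ordered pairs for relation 'before'; matching pairs in alphabetical order:
(job7, job4): job7 before job4 ✓
(job7, job5): job7 before job5 ✓
(job8, job4): job8 before job4 ✓
(job8, job5): job8 before job5 ✓
(job9, job4): job9 before job4 ✓
(job9, job5): job9 before job5 ✓
Count: 6.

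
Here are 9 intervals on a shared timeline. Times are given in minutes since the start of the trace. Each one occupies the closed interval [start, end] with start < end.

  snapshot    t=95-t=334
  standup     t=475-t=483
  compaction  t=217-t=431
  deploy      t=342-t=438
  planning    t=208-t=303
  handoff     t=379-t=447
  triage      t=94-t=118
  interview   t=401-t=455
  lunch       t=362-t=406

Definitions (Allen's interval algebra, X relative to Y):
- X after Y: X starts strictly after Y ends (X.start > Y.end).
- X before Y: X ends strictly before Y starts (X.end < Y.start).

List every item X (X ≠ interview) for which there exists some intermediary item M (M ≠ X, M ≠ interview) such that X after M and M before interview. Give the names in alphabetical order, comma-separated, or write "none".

Target interview = [t=401, t=455].
Intermediaries M with M before interview: planning, snapshot, triage.
Via planning — items with X after planning: deploy, handoff, lunch, standup.
Via snapshot — items with X after snapshot: deploy, handoff, lunch, standup.
Via triage — items with X after triage: compaction, deploy, handoff, lunch, planning, standup.
Union: compaction, deploy, handoff, lunch, planning, standup.

compaction, deploy, handoff, lunch, planning, standup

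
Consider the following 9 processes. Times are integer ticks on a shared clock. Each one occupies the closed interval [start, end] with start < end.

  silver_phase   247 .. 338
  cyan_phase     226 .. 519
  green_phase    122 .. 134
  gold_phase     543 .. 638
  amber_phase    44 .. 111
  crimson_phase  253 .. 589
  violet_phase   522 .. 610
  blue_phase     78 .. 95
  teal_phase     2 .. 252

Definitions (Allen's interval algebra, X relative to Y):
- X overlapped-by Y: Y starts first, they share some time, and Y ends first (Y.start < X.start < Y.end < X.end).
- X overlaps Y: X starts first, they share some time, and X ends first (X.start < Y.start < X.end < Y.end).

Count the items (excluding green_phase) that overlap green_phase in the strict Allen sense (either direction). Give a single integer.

0

Target green_phase = [122, 134].
amber_phase [44, 111] → before → no.
blue_phase [78, 95] → before → no.
crimson_phase [253, 589] → after → no.
cyan_phase [226, 519] → after → no.
gold_phase [543, 638] → after → no.
silver_phase [247, 338] → after → no.
teal_phase [2, 252] → contains → no.
violet_phase [522, 610] → after → no.
Total: 0.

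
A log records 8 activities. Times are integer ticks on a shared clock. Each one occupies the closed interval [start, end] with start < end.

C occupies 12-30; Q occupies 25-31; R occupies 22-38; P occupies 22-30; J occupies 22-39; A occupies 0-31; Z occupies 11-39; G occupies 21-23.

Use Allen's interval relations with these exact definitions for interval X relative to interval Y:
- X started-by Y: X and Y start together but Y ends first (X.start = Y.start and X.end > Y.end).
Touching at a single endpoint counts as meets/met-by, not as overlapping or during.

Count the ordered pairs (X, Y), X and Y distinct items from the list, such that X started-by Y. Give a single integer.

3

Checking all 56 ordered pairs for relation 'started-by'; matching pairs in alphabetical order:
(J, P): J started-by P ✓
(J, R): J started-by R ✓
(R, P): R started-by P ✓
Count: 3.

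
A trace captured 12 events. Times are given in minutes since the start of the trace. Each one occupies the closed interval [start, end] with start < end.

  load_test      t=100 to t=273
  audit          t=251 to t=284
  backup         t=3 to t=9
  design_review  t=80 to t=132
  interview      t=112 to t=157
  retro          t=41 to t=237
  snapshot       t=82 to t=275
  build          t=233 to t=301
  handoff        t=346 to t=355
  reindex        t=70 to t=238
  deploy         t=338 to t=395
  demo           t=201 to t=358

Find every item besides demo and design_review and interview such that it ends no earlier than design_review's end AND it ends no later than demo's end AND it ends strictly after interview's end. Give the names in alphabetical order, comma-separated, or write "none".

Conditions: its end is no earlier than design_review's end (X.end >= t=132) AND its end is no later than demo's end (X.end <= t=358) AND its end is strictly after interview's end (X.end > t=157).
audit: end t=284 >= t=132? ✓; end t=284 <= t=358? ✓; end t=284 > t=157? ✓ → yes.
backup: end t=9 >= t=132? ✗; end t=9 <= t=358? ✓; end t=9 > t=157? ✗ → no.
build: end t=301 >= t=132? ✓; end t=301 <= t=358? ✓; end t=301 > t=157? ✓ → yes.
deploy: end t=395 >= t=132? ✓; end t=395 <= t=358? ✗; end t=395 > t=157? ✓ → no.
handoff: end t=355 >= t=132? ✓; end t=355 <= t=358? ✓; end t=355 > t=157? ✓ → yes.
load_test: end t=273 >= t=132? ✓; end t=273 <= t=358? ✓; end t=273 > t=157? ✓ → yes.
reindex: end t=238 >= t=132? ✓; end t=238 <= t=358? ✓; end t=238 > t=157? ✓ → yes.
retro: end t=237 >= t=132? ✓; end t=237 <= t=358? ✓; end t=237 > t=157? ✓ → yes.
snapshot: end t=275 >= t=132? ✓; end t=275 <= t=358? ✓; end t=275 > t=157? ✓ → yes.
Result: audit, build, handoff, load_test, reindex, retro, snapshot.

audit, build, handoff, load_test, reindex, retro, snapshot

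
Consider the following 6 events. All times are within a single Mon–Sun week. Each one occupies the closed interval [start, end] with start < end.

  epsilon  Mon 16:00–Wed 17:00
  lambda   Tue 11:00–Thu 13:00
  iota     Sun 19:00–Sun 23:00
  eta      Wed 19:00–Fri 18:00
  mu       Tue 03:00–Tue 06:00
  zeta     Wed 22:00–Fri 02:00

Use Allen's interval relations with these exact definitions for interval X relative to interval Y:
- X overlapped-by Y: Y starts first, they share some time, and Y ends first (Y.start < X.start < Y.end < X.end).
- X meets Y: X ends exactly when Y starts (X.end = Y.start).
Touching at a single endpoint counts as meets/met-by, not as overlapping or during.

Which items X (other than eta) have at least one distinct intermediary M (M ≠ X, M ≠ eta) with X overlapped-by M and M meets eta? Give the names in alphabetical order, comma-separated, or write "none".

none

Target eta = [Wed 19:00, Fri 18:00].
Intermediaries M with M meets eta: none.
Union: none.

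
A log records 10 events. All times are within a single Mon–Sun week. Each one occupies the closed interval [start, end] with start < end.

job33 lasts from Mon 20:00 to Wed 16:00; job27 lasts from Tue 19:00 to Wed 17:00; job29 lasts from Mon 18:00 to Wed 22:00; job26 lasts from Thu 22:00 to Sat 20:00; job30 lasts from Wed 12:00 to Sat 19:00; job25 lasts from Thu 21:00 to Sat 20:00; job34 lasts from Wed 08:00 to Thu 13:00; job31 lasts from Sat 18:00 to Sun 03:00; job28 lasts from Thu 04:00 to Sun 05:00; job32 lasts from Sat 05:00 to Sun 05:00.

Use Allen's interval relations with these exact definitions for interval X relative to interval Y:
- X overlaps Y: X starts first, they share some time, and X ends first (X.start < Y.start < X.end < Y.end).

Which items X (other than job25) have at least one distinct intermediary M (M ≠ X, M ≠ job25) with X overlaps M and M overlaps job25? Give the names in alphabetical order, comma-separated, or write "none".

job27, job29, job33, job34

Target job25 = [Thu 21:00, Sat 20:00].
Intermediaries M with M overlaps job25: job30.
Via job30 — items with X overlaps job30: job27, job29, job33, job34.
Union: job27, job29, job33, job34.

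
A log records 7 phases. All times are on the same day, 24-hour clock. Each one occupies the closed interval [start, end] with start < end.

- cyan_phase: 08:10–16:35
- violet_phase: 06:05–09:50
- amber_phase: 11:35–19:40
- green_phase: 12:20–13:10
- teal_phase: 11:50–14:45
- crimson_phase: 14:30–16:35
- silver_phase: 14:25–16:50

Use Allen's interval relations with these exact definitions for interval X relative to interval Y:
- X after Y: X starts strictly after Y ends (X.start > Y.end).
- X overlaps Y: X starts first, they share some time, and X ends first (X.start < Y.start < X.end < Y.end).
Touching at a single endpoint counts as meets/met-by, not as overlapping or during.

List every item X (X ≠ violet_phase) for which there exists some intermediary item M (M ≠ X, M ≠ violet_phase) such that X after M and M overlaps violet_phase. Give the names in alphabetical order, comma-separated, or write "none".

Target violet_phase = [06:05, 09:50].
Intermediaries M with M overlaps violet_phase: none.
Union: none.

none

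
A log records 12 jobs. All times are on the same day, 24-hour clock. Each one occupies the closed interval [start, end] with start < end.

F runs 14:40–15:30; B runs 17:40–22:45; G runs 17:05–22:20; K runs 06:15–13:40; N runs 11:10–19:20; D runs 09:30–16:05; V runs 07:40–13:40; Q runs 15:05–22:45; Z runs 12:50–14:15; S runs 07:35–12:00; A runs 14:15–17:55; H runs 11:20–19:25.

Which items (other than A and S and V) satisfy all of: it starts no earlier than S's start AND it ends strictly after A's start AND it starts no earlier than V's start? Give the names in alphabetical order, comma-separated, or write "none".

B, D, F, G, H, N, Q

Conditions: its start is no earlier than S's start (X.start >= 07:35) AND its end is strictly after A's start (X.end > 14:15) AND its start is no earlier than V's start (X.start >= 07:40).
B: start 17:40 >= 07:35? ✓; end 22:45 > 14:15? ✓; start 17:40 >= 07:40? ✓ → yes.
D: start 09:30 >= 07:35? ✓; end 16:05 > 14:15? ✓; start 09:30 >= 07:40? ✓ → yes.
F: start 14:40 >= 07:35? ✓; end 15:30 > 14:15? ✓; start 14:40 >= 07:40? ✓ → yes.
G: start 17:05 >= 07:35? ✓; end 22:20 > 14:15? ✓; start 17:05 >= 07:40? ✓ → yes.
H: start 11:20 >= 07:35? ✓; end 19:25 > 14:15? ✓; start 11:20 >= 07:40? ✓ → yes.
K: start 06:15 >= 07:35? ✗; end 13:40 > 14:15? ✗; start 06:15 >= 07:40? ✗ → no.
N: start 11:10 >= 07:35? ✓; end 19:20 > 14:15? ✓; start 11:10 >= 07:40? ✓ → yes.
Q: start 15:05 >= 07:35? ✓; end 22:45 > 14:15? ✓; start 15:05 >= 07:40? ✓ → yes.
Z: start 12:50 >= 07:35? ✓; end 14:15 > 14:15? ✗; start 12:50 >= 07:40? ✓ → no.
Result: B, D, F, G, H, N, Q.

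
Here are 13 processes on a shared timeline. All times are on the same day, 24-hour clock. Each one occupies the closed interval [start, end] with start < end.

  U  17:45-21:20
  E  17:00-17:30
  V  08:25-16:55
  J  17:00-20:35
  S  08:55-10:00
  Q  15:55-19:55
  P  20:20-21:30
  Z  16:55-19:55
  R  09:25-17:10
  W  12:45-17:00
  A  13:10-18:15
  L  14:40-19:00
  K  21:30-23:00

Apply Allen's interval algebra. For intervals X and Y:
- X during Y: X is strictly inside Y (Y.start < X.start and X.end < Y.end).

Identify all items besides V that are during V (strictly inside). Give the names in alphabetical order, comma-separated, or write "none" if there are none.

Target V = [08:25, 16:55].
A [13:10, 18:15] → overlapped-by → no.
E [17:00, 17:30] → after → no.
J [17:00, 20:35] → after → no.
K [21:30, 23:00] → after → no.
L [14:40, 19:00] → overlapped-by → no.
P [20:20, 21:30] → after → no.
Q [15:55, 19:55] → overlapped-by → no.
R [09:25, 17:10] → overlapped-by → no.
S [08:55, 10:00] → during → yes.
U [17:45, 21:20] → after → no.
W [12:45, 17:00] → overlapped-by → no.
Z [16:55, 19:55] → met-by → no.
Result: S.

S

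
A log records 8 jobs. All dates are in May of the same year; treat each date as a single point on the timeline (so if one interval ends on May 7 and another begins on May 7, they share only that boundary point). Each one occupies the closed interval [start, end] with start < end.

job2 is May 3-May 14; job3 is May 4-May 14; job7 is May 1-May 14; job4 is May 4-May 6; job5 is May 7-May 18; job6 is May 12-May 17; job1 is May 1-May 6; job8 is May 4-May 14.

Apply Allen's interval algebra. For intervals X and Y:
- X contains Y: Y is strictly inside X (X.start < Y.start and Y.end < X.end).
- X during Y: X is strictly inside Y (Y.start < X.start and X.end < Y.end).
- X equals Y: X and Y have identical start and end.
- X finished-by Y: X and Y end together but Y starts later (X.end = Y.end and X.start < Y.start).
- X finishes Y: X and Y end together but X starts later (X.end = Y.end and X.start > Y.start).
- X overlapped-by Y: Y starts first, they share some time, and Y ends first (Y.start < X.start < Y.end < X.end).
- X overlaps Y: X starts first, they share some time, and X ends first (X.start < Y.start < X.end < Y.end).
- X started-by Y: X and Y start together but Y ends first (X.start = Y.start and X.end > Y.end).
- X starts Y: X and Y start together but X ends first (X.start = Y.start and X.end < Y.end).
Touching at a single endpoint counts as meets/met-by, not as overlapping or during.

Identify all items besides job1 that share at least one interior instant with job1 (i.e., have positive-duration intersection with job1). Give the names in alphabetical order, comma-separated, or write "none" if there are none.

job2, job3, job4, job7, job8

Target job1 = [May 1, May 6].
job2 [May 3, May 14] → overlapped-by → yes.
job3 [May 4, May 14] → overlapped-by → yes.
job4 [May 4, May 6] → finishes → yes.
job5 [May 7, May 18] → after → no.
job6 [May 12, May 17] → after → no.
job7 [May 1, May 14] → started-by → yes.
job8 [May 4, May 14] → overlapped-by → yes.
Result: job2, job3, job4, job7, job8.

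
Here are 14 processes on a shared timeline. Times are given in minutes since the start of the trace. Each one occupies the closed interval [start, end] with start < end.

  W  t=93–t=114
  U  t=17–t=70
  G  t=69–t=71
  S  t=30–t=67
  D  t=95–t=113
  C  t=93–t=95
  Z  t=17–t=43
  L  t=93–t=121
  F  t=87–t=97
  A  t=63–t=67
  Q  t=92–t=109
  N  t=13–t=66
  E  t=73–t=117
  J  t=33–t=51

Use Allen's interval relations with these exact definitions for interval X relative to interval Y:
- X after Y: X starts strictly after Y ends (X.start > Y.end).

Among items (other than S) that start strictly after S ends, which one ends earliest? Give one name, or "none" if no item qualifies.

G

Target S = [t=30, t=67].
A [t=63, t=67] → finishes → excluded.
C [t=93, t=95] → after → candidate.
D [t=95, t=113] → after → candidate.
E [t=73, t=117] → after → candidate.
F [t=87, t=97] → after → candidate.
G [t=69, t=71] → after → candidate.
J [t=33, t=51] → during → excluded.
L [t=93, t=121] → after → candidate.
N [t=13, t=66] → overlaps → excluded.
Q [t=92, t=109] → after → candidate.
U [t=17, t=70] → contains → excluded.
W [t=93, t=114] → after → candidate.
Z [t=17, t=43] → overlaps → excluded.
Among candidates, earliest end is t=71 → G.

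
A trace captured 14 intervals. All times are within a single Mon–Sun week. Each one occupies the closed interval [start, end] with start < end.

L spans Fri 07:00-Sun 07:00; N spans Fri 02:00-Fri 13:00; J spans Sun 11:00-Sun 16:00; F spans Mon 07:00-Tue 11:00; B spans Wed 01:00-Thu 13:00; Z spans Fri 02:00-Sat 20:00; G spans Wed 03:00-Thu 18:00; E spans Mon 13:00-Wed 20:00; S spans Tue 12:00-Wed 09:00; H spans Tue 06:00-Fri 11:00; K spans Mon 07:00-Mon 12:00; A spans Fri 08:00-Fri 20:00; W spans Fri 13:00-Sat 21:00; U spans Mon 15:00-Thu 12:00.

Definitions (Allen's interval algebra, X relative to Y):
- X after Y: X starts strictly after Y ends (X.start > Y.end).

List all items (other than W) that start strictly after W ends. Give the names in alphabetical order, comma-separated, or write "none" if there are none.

Target W = [Fri 13:00, Sat 21:00].
A [Fri 08:00, Fri 20:00] → overlaps → no.
B [Wed 01:00, Thu 13:00] → before → no.
E [Mon 13:00, Wed 20:00] → before → no.
F [Mon 07:00, Tue 11:00] → before → no.
G [Wed 03:00, Thu 18:00] → before → no.
H [Tue 06:00, Fri 11:00] → before → no.
J [Sun 11:00, Sun 16:00] → after → yes.
K [Mon 07:00, Mon 12:00] → before → no.
L [Fri 07:00, Sun 07:00] → contains → no.
N [Fri 02:00, Fri 13:00] → meets → no.
S [Tue 12:00, Wed 09:00] → before → no.
U [Mon 15:00, Thu 12:00] → before → no.
Z [Fri 02:00, Sat 20:00] → overlaps → no.
Result: J.

J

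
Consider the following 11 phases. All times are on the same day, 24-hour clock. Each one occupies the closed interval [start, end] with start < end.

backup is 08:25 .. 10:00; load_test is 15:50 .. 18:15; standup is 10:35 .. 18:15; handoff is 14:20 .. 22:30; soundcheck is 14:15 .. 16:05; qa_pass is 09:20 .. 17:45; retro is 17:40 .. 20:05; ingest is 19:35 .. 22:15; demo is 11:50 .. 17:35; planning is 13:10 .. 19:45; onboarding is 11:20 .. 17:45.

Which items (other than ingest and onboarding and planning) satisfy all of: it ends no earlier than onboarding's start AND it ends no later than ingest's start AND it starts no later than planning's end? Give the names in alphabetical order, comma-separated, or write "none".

demo, load_test, qa_pass, soundcheck, standup

Conditions: its end is no earlier than onboarding's start (X.end >= 11:20) AND its end is no later than ingest's start (X.end <= 19:35) AND its start is no later than planning's end (X.start <= 19:45).
backup: end 10:00 >= 11:20? ✗; end 10:00 <= 19:35? ✓; start 08:25 <= 19:45? ✓ → no.
demo: end 17:35 >= 11:20? ✓; end 17:35 <= 19:35? ✓; start 11:50 <= 19:45? ✓ → yes.
handoff: end 22:30 >= 11:20? ✓; end 22:30 <= 19:35? ✗; start 14:20 <= 19:45? ✓ → no.
load_test: end 18:15 >= 11:20? ✓; end 18:15 <= 19:35? ✓; start 15:50 <= 19:45? ✓ → yes.
qa_pass: end 17:45 >= 11:20? ✓; end 17:45 <= 19:35? ✓; start 09:20 <= 19:45? ✓ → yes.
retro: end 20:05 >= 11:20? ✓; end 20:05 <= 19:35? ✗; start 17:40 <= 19:45? ✓ → no.
soundcheck: end 16:05 >= 11:20? ✓; end 16:05 <= 19:35? ✓; start 14:15 <= 19:45? ✓ → yes.
standup: end 18:15 >= 11:20? ✓; end 18:15 <= 19:35? ✓; start 10:35 <= 19:45? ✓ → yes.
Result: demo, load_test, qa_pass, soundcheck, standup.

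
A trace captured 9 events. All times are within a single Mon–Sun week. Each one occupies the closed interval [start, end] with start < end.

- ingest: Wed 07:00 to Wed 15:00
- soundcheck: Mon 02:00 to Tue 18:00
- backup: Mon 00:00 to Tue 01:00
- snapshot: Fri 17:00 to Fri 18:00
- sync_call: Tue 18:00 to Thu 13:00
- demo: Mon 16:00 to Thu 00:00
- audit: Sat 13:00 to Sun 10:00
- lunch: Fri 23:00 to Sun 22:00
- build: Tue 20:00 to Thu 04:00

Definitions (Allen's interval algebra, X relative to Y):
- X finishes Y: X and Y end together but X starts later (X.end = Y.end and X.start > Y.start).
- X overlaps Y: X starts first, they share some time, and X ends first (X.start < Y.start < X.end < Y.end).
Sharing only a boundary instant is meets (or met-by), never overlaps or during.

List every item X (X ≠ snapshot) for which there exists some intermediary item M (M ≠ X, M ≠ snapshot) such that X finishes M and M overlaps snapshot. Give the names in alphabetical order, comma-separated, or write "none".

Target snapshot = [Fri 17:00, Fri 18:00].
Intermediaries M with M overlaps snapshot: none.
Union: none.

none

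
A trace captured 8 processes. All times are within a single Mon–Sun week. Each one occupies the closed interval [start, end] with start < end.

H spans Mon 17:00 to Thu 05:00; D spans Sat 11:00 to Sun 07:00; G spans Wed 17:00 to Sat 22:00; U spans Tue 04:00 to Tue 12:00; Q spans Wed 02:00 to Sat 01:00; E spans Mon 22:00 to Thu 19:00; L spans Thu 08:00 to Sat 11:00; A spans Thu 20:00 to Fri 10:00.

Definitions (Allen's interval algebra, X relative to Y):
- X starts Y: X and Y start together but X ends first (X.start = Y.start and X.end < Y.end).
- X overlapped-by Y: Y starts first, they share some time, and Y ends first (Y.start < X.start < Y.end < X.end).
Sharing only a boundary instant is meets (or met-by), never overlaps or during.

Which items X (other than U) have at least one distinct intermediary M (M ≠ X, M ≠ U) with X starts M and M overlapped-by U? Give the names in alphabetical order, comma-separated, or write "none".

none

Target U = [Tue 04:00, Tue 12:00].
Intermediaries M with M overlapped-by U: none.
Union: none.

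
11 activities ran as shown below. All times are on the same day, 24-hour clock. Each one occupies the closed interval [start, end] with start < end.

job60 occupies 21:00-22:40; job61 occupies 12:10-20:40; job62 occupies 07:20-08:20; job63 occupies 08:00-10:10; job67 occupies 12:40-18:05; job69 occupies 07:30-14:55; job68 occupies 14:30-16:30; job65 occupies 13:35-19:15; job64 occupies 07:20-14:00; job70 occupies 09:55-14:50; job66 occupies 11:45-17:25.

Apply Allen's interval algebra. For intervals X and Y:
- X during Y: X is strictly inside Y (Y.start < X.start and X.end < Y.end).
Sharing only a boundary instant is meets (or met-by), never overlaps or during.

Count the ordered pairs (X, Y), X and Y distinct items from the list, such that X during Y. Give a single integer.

Checking all 110 ordered pairs for relation 'during'; matching pairs in alphabetical order:
(job63, job64): job63 during job64 ✓
(job63, job69): job63 during job69 ✓
(job65, job61): job65 during job61 ✓
(job67, job61): job67 during job61 ✓
(job68, job61): job68 during job61 ✓
(job68, job65): job68 during job65 ✓
(job68, job66): job68 during job66 ✓
(job68, job67): job68 during job67 ✓
(job70, job69): job70 during job69 ✓
Count: 9.

9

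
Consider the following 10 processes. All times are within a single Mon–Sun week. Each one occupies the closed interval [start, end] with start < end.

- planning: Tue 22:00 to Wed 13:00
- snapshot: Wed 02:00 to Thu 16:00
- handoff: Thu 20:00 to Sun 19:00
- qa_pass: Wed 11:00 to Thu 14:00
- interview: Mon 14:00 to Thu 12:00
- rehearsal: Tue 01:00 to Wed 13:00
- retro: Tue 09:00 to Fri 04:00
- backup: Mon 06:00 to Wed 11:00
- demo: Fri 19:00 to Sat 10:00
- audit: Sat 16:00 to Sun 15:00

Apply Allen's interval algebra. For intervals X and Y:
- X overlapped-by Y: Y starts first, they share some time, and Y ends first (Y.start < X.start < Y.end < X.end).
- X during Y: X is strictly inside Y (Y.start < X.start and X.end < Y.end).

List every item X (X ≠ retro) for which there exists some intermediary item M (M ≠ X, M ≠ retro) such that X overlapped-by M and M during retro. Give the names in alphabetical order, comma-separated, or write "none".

qa_pass, snapshot

Target retro = [Tue 09:00, Fri 04:00].
Intermediaries M with M during retro: planning, qa_pass, snapshot.
Via planning — items with X overlapped-by planning: qa_pass, snapshot.
Via qa_pass — items with X overlapped-by qa_pass: none.
Via snapshot — items with X overlapped-by snapshot: none.
Union: qa_pass, snapshot.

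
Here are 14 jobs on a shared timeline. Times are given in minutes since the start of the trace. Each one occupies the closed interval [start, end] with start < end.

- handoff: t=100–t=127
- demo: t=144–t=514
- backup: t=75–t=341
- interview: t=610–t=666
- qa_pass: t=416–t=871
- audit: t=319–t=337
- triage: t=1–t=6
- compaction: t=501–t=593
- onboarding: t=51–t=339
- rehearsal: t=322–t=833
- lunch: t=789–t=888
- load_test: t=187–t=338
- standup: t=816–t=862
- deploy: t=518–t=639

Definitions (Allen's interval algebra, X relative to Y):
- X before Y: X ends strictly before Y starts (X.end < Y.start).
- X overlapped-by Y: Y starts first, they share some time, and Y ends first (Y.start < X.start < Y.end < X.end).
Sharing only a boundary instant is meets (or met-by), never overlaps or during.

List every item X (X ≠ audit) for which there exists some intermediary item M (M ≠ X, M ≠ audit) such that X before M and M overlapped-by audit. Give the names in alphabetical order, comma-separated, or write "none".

Target audit = [t=319, t=337].
Intermediaries M with M overlapped-by audit: rehearsal.
Via rehearsal — items with X before rehearsal: handoff, triage.
Union: handoff, triage.

handoff, triage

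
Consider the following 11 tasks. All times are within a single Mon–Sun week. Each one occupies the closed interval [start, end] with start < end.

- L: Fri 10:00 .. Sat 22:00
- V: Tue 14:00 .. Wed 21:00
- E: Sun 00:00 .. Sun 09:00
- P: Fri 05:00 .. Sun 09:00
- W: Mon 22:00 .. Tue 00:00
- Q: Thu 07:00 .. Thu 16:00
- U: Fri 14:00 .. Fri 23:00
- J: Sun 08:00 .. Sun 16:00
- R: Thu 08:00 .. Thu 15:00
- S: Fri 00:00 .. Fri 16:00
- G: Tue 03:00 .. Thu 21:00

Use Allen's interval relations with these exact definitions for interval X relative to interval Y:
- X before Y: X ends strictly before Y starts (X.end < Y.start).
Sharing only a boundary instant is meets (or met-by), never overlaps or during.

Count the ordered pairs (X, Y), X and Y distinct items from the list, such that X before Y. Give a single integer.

42

Checking all 110 ordered pairs for relation 'before'; matching pairs in alphabetical order:
(G, E): G before E ✓
(G, J): G before J ✓
(G, L): G before L ✓
(G, P): G before P ✓
(G, S): G before S ✓
(G, U): G before U ✓
(L, E): L before E ✓
(L, J): L before J ✓
(Q, E): Q before E ✓
(Q, J): Q before J ✓
(Q, L): Q before L ✓
(Q, P): Q before P ✓
(Q, S): Q before S ✓
(Q, U): Q before U ✓
(R, E): R before E ✓
(R, J): R before J ✓
(R, L): R before L ✓
(R, P): R before P ✓
(R, S): R before S ✓
(R, U): R before U ✓
(S, E): S before E ✓
(S, J): S before J ✓
(U, E): U before E ✓
(U, J): U before J ✓
... plus 18 further pairs not listed.
Count: 42.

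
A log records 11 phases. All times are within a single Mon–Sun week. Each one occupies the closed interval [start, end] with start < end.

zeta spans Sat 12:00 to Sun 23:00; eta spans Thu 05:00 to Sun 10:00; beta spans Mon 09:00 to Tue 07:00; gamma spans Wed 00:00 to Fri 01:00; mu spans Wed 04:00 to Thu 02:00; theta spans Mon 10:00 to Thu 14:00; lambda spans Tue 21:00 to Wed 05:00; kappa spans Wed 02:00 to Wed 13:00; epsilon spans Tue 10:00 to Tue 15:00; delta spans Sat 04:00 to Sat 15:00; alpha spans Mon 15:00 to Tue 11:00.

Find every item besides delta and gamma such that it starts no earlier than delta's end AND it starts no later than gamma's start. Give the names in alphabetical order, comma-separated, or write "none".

Conditions: its start is no earlier than delta's end (X.start >= Sat 15:00) AND its start is no later than gamma's start (X.start <= Wed 00:00).
alpha: start Mon 15:00 >= Sat 15:00? ✗; start Mon 15:00 <= Wed 00:00? ✓ → no.
beta: start Mon 09:00 >= Sat 15:00? ✗; start Mon 09:00 <= Wed 00:00? ✓ → no.
epsilon: start Tue 10:00 >= Sat 15:00? ✗; start Tue 10:00 <= Wed 00:00? ✓ → no.
eta: start Thu 05:00 >= Sat 15:00? ✗; start Thu 05:00 <= Wed 00:00? ✗ → no.
kappa: start Wed 02:00 >= Sat 15:00? ✗; start Wed 02:00 <= Wed 00:00? ✗ → no.
lambda: start Tue 21:00 >= Sat 15:00? ✗; start Tue 21:00 <= Wed 00:00? ✓ → no.
mu: start Wed 04:00 >= Sat 15:00? ✗; start Wed 04:00 <= Wed 00:00? ✗ → no.
theta: start Mon 10:00 >= Sat 15:00? ✗; start Mon 10:00 <= Wed 00:00? ✓ → no.
zeta: start Sat 12:00 >= Sat 15:00? ✗; start Sat 12:00 <= Wed 00:00? ✗ → no.
Result: none.

none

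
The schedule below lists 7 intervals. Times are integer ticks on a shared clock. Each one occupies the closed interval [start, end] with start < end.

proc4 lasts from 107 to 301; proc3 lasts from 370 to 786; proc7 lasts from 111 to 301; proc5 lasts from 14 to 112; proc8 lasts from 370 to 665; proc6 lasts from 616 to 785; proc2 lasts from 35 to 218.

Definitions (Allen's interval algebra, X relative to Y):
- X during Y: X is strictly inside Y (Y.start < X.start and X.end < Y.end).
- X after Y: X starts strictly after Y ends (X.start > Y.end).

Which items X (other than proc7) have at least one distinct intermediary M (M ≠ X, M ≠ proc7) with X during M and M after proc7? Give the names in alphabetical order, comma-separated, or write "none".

Target proc7 = [111, 301].
Intermediaries M with M after proc7: proc3, proc6, proc8.
Via proc3 — items with X during proc3: proc6.
Via proc6 — items with X during proc6: none.
Via proc8 — items with X during proc8: none.
Union: proc6.

proc6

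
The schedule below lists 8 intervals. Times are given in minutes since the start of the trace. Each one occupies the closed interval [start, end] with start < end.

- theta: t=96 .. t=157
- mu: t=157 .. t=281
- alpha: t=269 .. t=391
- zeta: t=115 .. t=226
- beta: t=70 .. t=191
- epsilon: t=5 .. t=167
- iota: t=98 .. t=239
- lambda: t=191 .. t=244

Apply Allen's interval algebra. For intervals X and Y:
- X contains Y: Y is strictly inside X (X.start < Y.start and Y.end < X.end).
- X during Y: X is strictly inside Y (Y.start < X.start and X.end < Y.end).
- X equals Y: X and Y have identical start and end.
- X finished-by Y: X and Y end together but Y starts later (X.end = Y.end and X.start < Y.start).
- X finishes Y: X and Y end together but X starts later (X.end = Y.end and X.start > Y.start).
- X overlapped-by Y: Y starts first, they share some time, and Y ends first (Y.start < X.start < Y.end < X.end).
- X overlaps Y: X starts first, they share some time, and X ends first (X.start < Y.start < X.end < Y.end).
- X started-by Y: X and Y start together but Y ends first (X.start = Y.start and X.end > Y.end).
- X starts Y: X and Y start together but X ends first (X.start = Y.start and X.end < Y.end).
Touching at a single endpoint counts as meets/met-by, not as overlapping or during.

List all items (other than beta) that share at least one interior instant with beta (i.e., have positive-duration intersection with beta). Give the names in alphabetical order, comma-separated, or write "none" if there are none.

Target beta = [t=70, t=191].
alpha [t=269, t=391] → after → no.
epsilon [t=5, t=167] → overlaps → yes.
iota [t=98, t=239] → overlapped-by → yes.
lambda [t=191, t=244] → met-by → no.
mu [t=157, t=281] → overlapped-by → yes.
theta [t=96, t=157] → during → yes.
zeta [t=115, t=226] → overlapped-by → yes.
Result: epsilon, iota, mu, theta, zeta.

epsilon, iota, mu, theta, zeta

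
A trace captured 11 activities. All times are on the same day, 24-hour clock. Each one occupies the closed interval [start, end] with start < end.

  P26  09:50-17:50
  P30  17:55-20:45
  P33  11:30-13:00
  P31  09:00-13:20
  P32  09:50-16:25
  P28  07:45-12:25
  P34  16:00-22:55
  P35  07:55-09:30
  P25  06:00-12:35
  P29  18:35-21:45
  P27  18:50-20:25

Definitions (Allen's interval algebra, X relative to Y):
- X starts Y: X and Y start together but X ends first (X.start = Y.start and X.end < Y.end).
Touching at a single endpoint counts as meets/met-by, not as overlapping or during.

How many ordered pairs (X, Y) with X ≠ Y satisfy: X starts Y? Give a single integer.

Checking all 110 ordered pairs for relation 'starts'; matching pairs in alphabetical order:
(P32, P26): P32 starts P26 ✓
Count: 1.

1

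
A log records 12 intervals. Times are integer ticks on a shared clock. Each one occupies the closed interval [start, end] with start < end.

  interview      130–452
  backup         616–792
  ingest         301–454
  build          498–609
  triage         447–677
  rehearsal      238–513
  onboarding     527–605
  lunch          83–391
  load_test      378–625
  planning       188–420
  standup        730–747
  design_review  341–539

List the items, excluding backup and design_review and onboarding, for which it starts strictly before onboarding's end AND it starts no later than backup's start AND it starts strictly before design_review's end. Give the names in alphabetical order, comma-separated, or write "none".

build, ingest, interview, load_test, lunch, planning, rehearsal, triage

Conditions: its start is strictly before onboarding's end (X.start < 605) AND its start is no later than backup's start (X.start <= 616) AND its start is strictly before design_review's end (X.start < 539).
build: start 498 < 605? ✓; start 498 <= 616? ✓; start 498 < 539? ✓ → yes.
ingest: start 301 < 605? ✓; start 301 <= 616? ✓; start 301 < 539? ✓ → yes.
interview: start 130 < 605? ✓; start 130 <= 616? ✓; start 130 < 539? ✓ → yes.
load_test: start 378 < 605? ✓; start 378 <= 616? ✓; start 378 < 539? ✓ → yes.
lunch: start 83 < 605? ✓; start 83 <= 616? ✓; start 83 < 539? ✓ → yes.
planning: start 188 < 605? ✓; start 188 <= 616? ✓; start 188 < 539? ✓ → yes.
rehearsal: start 238 < 605? ✓; start 238 <= 616? ✓; start 238 < 539? ✓ → yes.
standup: start 730 < 605? ✗; start 730 <= 616? ✗; start 730 < 539? ✗ → no.
triage: start 447 < 605? ✓; start 447 <= 616? ✓; start 447 < 539? ✓ → yes.
Result: build, ingest, interview, load_test, lunch, planning, rehearsal, triage.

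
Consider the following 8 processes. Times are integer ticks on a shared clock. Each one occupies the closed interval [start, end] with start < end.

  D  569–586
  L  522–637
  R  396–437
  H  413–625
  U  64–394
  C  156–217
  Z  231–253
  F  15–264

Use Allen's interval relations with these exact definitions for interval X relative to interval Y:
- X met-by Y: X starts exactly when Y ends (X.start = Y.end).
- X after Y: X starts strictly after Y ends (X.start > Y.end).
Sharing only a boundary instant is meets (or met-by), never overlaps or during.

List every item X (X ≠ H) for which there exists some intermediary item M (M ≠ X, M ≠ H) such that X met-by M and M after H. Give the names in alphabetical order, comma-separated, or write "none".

Target H = [413, 625].
Intermediaries M with M after H: none.
Union: none.

none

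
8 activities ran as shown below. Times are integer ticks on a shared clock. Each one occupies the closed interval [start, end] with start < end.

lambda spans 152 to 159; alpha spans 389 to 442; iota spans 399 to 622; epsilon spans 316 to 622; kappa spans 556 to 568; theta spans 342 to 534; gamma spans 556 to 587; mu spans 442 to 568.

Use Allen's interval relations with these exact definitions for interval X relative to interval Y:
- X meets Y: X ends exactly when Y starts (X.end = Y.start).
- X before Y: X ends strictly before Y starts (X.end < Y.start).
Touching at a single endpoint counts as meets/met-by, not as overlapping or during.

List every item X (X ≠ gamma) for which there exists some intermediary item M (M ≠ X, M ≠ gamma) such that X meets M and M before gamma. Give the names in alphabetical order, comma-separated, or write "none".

none

Target gamma = [556, 587].
Intermediaries M with M before gamma: alpha, lambda, theta.
Via alpha — items with X meets alpha: none.
Via lambda — items with X meets lambda: none.
Via theta — items with X meets theta: none.
Union: none.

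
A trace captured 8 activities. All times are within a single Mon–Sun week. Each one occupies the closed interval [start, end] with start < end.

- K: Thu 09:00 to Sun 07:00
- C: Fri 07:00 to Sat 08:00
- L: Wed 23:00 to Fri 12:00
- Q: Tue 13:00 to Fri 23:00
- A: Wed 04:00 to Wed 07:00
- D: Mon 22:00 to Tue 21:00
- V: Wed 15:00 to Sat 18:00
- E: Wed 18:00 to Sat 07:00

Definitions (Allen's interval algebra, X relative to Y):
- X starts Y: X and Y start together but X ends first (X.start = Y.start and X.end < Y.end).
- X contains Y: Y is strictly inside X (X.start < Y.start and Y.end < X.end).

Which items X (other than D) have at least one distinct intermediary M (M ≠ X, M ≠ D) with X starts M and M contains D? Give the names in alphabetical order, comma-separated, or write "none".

Target D = [Mon 22:00, Tue 21:00].
Intermediaries M with M contains D: none.
Union: none.

none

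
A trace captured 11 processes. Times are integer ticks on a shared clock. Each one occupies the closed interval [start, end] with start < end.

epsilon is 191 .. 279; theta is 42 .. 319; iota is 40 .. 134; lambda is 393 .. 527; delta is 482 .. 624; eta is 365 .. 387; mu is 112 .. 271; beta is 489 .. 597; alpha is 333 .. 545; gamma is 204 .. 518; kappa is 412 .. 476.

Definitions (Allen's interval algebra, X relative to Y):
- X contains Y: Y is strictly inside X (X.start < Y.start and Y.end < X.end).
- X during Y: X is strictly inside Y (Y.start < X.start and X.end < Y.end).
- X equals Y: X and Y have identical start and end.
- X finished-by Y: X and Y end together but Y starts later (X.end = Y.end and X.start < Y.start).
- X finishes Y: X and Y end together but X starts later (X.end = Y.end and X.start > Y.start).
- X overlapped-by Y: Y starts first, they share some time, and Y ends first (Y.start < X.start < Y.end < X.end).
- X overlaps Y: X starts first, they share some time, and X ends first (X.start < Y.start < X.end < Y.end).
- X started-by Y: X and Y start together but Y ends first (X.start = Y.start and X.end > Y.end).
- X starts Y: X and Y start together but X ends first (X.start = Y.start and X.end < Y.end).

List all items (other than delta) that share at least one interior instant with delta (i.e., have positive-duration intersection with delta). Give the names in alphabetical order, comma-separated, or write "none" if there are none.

alpha, beta, gamma, lambda

Target delta = [482, 624].
alpha [333, 545] → overlaps → yes.
beta [489, 597] → during → yes.
epsilon [191, 279] → before → no.
eta [365, 387] → before → no.
gamma [204, 518] → overlaps → yes.
iota [40, 134] → before → no.
kappa [412, 476] → before → no.
lambda [393, 527] → overlaps → yes.
mu [112, 271] → before → no.
theta [42, 319] → before → no.
Result: alpha, beta, gamma, lambda.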